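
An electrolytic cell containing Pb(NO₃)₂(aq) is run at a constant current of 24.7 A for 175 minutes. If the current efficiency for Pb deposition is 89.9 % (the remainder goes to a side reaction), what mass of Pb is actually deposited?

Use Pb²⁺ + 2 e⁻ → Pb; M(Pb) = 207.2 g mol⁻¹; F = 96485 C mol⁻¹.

250 g

Q = I·t = 24.70 × 10500 = 259400 C.
n(e⁻) = 259400/96485 = 2.688 mol; theoretically n(Pb) = 2.688/2 = 1.344 mol, m_theo = 278.5 g.
At 89.9 % efficiency, m_actual = 0.899 × 278.5 = 250 g.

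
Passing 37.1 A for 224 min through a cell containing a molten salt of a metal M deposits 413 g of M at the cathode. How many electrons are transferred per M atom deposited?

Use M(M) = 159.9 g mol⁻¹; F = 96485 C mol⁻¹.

Q = I·t = 37.10 A × 13440 s = 498600 C, so n(e⁻) = 498600/96485 = 5.168 mol.
n(M) deposited = 413 / 159.9 = 2.583 mol.
Electrons per atom = n(e⁻)/n(M) = 5.168 / 2.583 = 2.00 ≈ 2, so the ion is M²⁺.

2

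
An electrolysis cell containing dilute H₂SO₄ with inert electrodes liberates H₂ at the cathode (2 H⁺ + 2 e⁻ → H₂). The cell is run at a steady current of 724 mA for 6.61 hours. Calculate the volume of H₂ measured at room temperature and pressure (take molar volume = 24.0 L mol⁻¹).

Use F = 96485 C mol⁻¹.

2.14 L

Q = I·t = 0.7240 A × 23796 s = 17230 C.
n(e⁻) = Q/F = 17230 / 96485 = 0.1786 mol.
2 electrons are transferred per H₂ molecule, so n(H₂) = 0.1786 / 2 = 0.08928 mol.
V = n × V_m = 0.08928 × 24.0 = 2.14 L.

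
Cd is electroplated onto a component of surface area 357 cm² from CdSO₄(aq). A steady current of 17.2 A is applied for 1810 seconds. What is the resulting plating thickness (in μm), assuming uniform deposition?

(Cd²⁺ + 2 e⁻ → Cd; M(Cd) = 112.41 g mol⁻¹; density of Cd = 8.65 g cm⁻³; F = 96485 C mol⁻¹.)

58.7 μm

Q = I·t = 17.20 × 1810.0 = 31130 C; n(e⁻) = 0.3227 mol.
n(Cd) = n(e⁻)/2 = 0.1613 mol, so m = 0.1613 × 112.41 = 18.14 g.
Volume = m/ρ = 18.14 / 8.65 = 2.097 cm³.
Thickness = V/A = 2.097 / 357 = 0.00587 cm = 58.7 μm.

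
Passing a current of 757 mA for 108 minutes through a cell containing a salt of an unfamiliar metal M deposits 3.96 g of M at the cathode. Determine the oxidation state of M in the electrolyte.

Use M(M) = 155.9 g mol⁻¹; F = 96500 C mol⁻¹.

Q = I·t = 0.7570 A × 6480.0 s = 4905 C, so n(e⁻) = 4905/96500 = 0.05083 mol.
n(M) deposited = 3.96 / 155.9 = 0.02540 mol.
Electrons per atom = n(e⁻)/n(M) = 0.05083 / 0.02540 = 2.00 ≈ 2, so the ion is M²⁺.

+2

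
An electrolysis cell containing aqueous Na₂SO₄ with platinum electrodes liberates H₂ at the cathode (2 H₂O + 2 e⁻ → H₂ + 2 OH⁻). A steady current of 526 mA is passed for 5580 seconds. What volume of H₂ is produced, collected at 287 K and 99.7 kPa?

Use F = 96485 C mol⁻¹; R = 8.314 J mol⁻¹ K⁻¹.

Q = I·t = 0.5260 A × 5580.0 s = 2935 C.
n(e⁻) = Q/F = 2935 / 96485 = 0.03042 mol.
2 electrons are transferred per H₂ molecule, so n(H₂) = 0.03042 / 2 = 0.01521 mol.
V = nRT/P = (0.01521 × 8.314 × 287) / (99.7 × 10³ Pa) = 3.64 × 10⁻⁴ m³ = 0.364 L.

0.364 L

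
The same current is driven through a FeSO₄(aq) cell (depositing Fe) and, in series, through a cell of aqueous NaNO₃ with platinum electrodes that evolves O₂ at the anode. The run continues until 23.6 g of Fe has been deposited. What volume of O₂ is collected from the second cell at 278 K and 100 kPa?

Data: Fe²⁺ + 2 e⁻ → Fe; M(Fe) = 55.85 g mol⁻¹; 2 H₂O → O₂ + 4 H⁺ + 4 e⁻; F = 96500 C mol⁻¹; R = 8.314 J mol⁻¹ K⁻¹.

n(Fe) = 23.6 / 55.85 = 0.4226 mol, so n(e⁻) = 2 × 0.4226 = 0.8451 mol.
The cells are in series, so the same 0.8451 mol of electrons passes through the second cell.
2 H₂O → O₂ + 4 H⁺ + 4 e⁻ — 4 mol e⁻ per mol O₂, so n(O₂) = 0.8451/4 = 0.2113 mol.
V = nRT/P = (0.2113 × 8.314 × 278) / (100 × 10³) = 0.00488 m³ = 4.88 L.

4.88 L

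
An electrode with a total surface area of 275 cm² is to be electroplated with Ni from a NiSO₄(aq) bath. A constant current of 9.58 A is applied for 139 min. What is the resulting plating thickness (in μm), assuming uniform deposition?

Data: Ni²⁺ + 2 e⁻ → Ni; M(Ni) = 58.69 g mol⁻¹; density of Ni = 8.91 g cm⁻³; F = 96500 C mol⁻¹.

99.2 μm

Q = I·t = 9.580 × 8340.0 = 79900 C; n(e⁻) = 0.8280 mol.
n(Ni) = n(e⁻)/2 = 0.4140 mol, so m = 0.4140 × 58.69 = 24.30 g.
Volume = m/ρ = 24.30 / 8.91 = 2.727 cm³.
Thickness = V/A = 2.727 / 275 = 0.00992 cm = 99.2 μm.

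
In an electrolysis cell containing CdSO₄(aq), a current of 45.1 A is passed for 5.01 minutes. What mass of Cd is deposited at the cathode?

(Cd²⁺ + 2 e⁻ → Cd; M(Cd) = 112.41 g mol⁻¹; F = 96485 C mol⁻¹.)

7.90 g

Q = I·t = 45.10 A × 300.60 s = 13560 C.
n(e⁻) = Q/F = 13560 / 96485 = 0.1405 mol.
Cd²⁺ + 2 e⁻ → Cd, so n(Cd) = n(e⁻)/2 = 0.07025 mol.
m = n·M = 0.07025 × 112.41 = 7.90 g.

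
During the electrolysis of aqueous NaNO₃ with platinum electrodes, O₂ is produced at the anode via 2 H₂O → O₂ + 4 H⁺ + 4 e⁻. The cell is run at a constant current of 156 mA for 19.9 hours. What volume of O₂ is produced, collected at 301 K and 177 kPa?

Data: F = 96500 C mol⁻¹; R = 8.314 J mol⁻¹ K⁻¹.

0.409 L

Q = I·t = 0.1560 A × 71640 s = 11180 C.
n(e⁻) = Q/F = 11180 / 96500 = 0.1158 mol.
4 electrons are transferred per O₂ molecule, so n(O₂) = 0.1158 / 4 = 0.02895 mol.
V = nRT/P = (0.02895 × 8.314 × 301) / (177 × 10³ Pa) = 4.09 × 10⁻⁴ m³ = 0.409 L.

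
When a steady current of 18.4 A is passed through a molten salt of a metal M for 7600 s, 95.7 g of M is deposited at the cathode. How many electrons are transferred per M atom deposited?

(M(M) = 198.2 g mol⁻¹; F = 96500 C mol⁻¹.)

Q = I·t = 18.40 A × 7600.0 s = 139800 C, so n(e⁻) = 139800/96500 = 1.449 mol.
n(M) deposited = 95.7 / 198.2 = 0.4828 mol.
Electrons per atom = n(e⁻)/n(M) = 1.449 / 0.4828 = 3.00 ≈ 3, so the ion is M³⁺.

3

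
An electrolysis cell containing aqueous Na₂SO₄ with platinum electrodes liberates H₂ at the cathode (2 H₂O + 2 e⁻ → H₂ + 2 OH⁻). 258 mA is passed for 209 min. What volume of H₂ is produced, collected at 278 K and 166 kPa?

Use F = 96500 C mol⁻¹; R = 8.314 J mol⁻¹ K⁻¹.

Q = I·t = 0.2580 A × 12540 s = 3235 C.
n(e⁻) = Q/F = 3235 / 96500 = 0.03353 mol.
2 electrons are transferred per H₂ molecule, so n(H₂) = 0.03353 / 2 = 0.01676 mol.
V = nRT/P = (0.01676 × 8.314 × 278) / (166 × 10³ Pa) = 2.33 × 10⁻⁴ m³ = 0.233 L.

0.233 L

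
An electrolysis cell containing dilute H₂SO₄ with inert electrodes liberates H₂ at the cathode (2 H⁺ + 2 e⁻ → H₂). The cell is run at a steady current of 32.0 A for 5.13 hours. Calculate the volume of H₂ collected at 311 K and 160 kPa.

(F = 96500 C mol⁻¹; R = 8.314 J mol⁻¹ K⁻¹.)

Q = I·t = 32.00 A × 18468 s = 591000 C.
n(e⁻) = Q/F = 591000 / 96500 = 6.124 mol.
2 electrons are transferred per H₂ molecule, so n(H₂) = 6.124 / 2 = 3.062 mol.
V = nRT/P = (3.062 × 8.314 × 311) / (160 × 10³ Pa) = 0.0495 m³ = 49.5 L.

49.5 L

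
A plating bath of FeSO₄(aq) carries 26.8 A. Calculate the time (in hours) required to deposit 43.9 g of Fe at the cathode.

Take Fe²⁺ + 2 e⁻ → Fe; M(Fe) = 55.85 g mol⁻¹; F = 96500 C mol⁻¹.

1.57 h

n(Fe) = m/M = 43.9 / 55.85 = 0.7860 mol.
Each Fe atom requires 2 electrons, so n(e⁻) = 2 × 0.7860 = 1.572 mol.
Q = n(e⁻)·F = 1.572 × 96500 = 151700 C.
t = Q/I = 151700 / 26.80 A = 5661 s = 1.57 h.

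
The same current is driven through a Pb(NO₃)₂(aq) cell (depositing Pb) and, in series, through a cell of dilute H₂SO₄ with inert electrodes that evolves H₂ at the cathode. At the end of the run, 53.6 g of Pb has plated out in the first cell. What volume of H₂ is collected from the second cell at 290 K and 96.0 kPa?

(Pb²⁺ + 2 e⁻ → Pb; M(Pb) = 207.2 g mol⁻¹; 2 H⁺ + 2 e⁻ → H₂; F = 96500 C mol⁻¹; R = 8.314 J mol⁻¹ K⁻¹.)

n(Pb) = 53.6 / 207.2 = 0.2587 mol, so n(e⁻) = 2 × 0.2587 = 0.5174 mol.
The cells are in series, so the same 0.5174 mol of electrons passes through the second cell.
2 H⁺ + 2 e⁻ → H₂ — 2 mol e⁻ per mol H₂, so n(H₂) = 0.5174/2 = 0.2587 mol.
V = nRT/P = (0.2587 × 8.314 × 290) / (96.0 × 10³) = 0.00650 m³ = 6.50 L.

6.50 L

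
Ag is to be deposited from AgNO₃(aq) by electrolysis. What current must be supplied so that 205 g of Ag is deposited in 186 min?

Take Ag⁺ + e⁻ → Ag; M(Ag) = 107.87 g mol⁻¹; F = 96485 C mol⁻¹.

n(Ag) = 205 / 107.87 = 1.900 mol.
n(e⁻) = 1 × 1.900 = 1.900 mol.
Q = n(e⁻)·F = 1.900 × 96485 = 183400 C.
I = Q/t = 183400 / 11160 s = 16.4 A.

16.4 A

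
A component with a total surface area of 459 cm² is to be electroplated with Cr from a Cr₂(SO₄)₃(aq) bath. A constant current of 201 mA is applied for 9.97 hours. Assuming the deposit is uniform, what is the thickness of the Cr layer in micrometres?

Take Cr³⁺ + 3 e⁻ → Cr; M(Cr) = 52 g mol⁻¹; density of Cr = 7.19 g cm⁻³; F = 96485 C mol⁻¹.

3.93 μm

Q = I·t = 0.2010 × 35892 = 7214 C; n(e⁻) = 0.07477 mol.
n(Cr) = n(e⁻)/3 = 0.02492 mol, so m = 0.02492 × 52 = 1.296 g.
Volume = m/ρ = 1.296 / 7.19 = 0.1803 cm³.
Thickness = V/A = 0.1803 / 459 = 3.93 × 10⁻⁴ cm = 3.93 μm.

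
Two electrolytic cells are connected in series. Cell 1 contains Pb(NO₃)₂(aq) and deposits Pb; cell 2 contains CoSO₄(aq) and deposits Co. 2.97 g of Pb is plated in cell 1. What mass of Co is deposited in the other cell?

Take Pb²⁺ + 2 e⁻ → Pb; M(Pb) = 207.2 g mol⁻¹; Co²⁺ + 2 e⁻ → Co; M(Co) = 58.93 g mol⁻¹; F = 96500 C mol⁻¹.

0.845 g

n(Pb) = 2.97 / 207.2 = 0.01433 mol.
Since Pb²⁺ + 2 e⁻ → Pb, n(e⁻) passed = 2 × 0.01433 = 0.02867 mol.
Cells in series carry the same charge, so the same 0.02867 mol of electrons passes through cell 2.
Co²⁺ + 2 e⁻ → Co, so n(Co) = 0.02867 / 2 = 0.01433 mol.
m(Co) = 0.01433 × 58.93 = 0.845 g.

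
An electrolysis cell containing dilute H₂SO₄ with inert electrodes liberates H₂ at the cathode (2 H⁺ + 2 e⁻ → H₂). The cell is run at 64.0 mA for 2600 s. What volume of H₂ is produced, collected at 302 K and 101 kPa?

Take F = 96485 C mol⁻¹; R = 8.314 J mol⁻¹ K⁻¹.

Q = I·t = 0.06400 A × 2600.0 s = 166.4 C.
n(e⁻) = Q/F = 166.4 / 96485 = 0.001725 mol.
2 electrons are transferred per H₂ molecule, so n(H₂) = 0.001725 / 2 = 0.0008623 mol.
V = nRT/P = (0.0008623 × 8.314 × 302) / (101 × 10³ Pa) = 2.14 × 10⁻⁵ m³ = 0.0214 L.

0.0214 L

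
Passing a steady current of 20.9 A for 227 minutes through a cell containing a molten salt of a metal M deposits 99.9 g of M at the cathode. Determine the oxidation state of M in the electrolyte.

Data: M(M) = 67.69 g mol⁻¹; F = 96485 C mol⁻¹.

+2

Q = I·t = 20.90 A × 13620 s = 284700 C, so n(e⁻) = 284700/96485 = 2.950 mol.
n(M) deposited = 99.9 / 67.69 = 1.476 mol.
Electrons per atom = n(e⁻)/n(M) = 2.950 / 1.476 = 2.00 ≈ 2, so the ion is M²⁺.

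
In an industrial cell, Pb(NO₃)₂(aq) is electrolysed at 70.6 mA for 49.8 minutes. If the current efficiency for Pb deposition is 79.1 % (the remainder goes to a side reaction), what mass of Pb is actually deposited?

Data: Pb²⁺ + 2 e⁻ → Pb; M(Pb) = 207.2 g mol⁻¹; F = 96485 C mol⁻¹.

Q = I·t = 0.07060 × 2988.0 = 211.0 C.
n(e⁻) = 211.0/96485 = 0.002186 mol; theoretically n(Pb) = 0.002186/2 = 0.001093 mol, m_theo = 0.2265 g.
At 79.1 % efficiency, m_actual = 0.791 × 0.2265 = 0.179 g.

0.179 g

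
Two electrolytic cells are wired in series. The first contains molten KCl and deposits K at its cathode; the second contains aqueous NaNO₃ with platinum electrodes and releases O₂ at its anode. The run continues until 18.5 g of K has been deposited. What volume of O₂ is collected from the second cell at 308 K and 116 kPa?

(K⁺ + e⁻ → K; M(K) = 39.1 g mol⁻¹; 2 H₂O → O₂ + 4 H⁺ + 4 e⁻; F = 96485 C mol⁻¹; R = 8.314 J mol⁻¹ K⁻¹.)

n(K) = 18.5 / 39.1 = 0.4731 mol, so n(e⁻) = 1 × 0.4731 = 0.4731 mol.
The cells are in series, so the same 0.4731 mol of electrons passes through the second cell.
2 H₂O → O₂ + 4 H⁺ + 4 e⁻ — 4 mol e⁻ per mol O₂, so n(O₂) = 0.4731/4 = 0.1183 mol.
V = nRT/P = (0.1183 × 8.314 × 308) / (116 × 10³) = 0.00261 m³ = 2.61 L.

2.61 L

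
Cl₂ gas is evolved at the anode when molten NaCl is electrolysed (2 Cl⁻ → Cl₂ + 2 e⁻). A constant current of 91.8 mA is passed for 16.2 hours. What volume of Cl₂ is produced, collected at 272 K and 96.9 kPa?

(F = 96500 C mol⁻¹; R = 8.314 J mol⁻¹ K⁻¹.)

Q = I·t = 0.09180 A × 58320 s = 5354 C.
n(e⁻) = Q/F = 5354 / 96500 = 0.05548 mol.
2 electrons are transferred per Cl₂ molecule, so n(Cl₂) = 0.05548 / 2 = 0.02774 mol.
V = nRT/P = (0.02774 × 8.314 × 272) / (96.9 × 10³ Pa) = 6.47 × 10⁻⁴ m³ = 0.647 L.

0.647 L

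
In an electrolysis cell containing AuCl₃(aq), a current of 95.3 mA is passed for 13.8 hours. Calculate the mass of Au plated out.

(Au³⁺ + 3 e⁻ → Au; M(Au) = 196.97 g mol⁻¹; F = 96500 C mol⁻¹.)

3.22 g

Q = I·t = 0.09530 A × 49680 s = 4735 C.
n(e⁻) = Q/F = 4735 / 96500 = 0.04906 mol.
Au³⁺ + 3 e⁻ → Au, so n(Au) = n(e⁻)/3 = 0.01635 mol.
m = n·M = 0.01635 × 196.97 = 3.22 g.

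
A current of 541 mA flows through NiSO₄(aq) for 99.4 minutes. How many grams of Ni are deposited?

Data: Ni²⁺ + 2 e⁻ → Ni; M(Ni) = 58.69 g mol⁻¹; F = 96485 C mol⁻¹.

0.981 g

Q = I·t = 0.5410 A × 5964.0 s = 3227 C.
n(e⁻) = Q/F = 3227 / 96485 = 0.03344 mol.
Ni²⁺ + 2 e⁻ → Ni, so n(Ni) = n(e⁻)/2 = 0.01672 mol.
m = n·M = 0.01672 × 58.69 = 0.981 g.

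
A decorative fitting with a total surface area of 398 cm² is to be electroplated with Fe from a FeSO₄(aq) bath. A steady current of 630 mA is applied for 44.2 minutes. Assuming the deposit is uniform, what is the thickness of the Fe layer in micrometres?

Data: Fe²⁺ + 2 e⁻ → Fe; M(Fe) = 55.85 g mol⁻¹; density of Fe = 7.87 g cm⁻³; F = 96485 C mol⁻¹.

Q = I·t = 0.6300 × 2652.0 = 1671 C; n(e⁻) = 0.01732 mol.
n(Fe) = n(e⁻)/2 = 0.008658 mol, so m = 0.008658 × 55.85 = 0.4836 g.
Volume = m/ρ = 0.4836 / 7.87 = 0.06144 cm³.
Thickness = V/A = 0.06144 / 398 = 1.54 × 10⁻⁴ cm = 1.54 μm.

1.54 μm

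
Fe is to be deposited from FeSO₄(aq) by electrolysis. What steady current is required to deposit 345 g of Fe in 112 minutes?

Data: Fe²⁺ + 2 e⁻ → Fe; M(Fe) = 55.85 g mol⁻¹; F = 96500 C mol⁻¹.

n(Fe) = 345 / 55.85 = 6.177 mol.
n(e⁻) = 2 × 6.177 = 12.35 mol.
Q = n(e⁻)·F = 12.35 × 96500 = 1192000 C.
I = Q/t = 1192000 / 6720.0 s = 177 A.

177 A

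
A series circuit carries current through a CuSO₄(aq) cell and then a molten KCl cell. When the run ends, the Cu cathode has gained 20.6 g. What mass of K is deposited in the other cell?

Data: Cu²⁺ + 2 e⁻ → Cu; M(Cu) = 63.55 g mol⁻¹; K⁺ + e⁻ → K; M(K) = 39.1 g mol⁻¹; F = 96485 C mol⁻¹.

n(Cu) = 20.6 / 63.55 = 0.3242 mol.
Since Cu²⁺ + 2 e⁻ → Cu, n(e⁻) passed = 2 × 0.3242 = 0.6483 mol.
Cells in series carry the same charge, so the same 0.6483 mol of electrons passes through cell 2.
K⁺ + e⁻ → K, so n(K) = 0.6483 / 1 = 0.6483 mol.
m(K) = 0.6483 × 39.1 = 25.3 g.

25.3 g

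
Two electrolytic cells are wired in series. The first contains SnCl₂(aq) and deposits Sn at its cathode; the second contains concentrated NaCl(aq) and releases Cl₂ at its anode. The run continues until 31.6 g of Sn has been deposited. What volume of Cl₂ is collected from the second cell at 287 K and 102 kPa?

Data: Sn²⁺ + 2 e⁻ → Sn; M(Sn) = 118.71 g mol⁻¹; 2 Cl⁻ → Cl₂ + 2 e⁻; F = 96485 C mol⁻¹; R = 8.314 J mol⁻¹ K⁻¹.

6.23 L

n(Sn) = 31.6 / 118.71 = 0.2662 mol, so n(e⁻) = 2 × 0.2662 = 0.5324 mol.
The cells are in series, so the same 0.5324 mol of electrons passes through the second cell.
2 Cl⁻ → Cl₂ + 2 e⁻ — 2 mol e⁻ per mol Cl₂, so n(Cl₂) = 0.5324/2 = 0.2662 mol.
V = nRT/P = (0.2662 × 8.314 × 287) / (102 × 10³) = 0.00623 m³ = 6.23 L.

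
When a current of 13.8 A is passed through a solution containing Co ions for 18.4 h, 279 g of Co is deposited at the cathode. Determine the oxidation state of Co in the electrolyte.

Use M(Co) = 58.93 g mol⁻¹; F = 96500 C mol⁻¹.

+2

Q = I·t = 13.80 A × 66240 s = 914100 C, so n(e⁻) = 914100/96500 = 9.473 mol.
n(Co) deposited = 279 / 58.93 = 4.734 mol.
Electrons per atom = n(e⁻)/n(Co) = 9.473 / 4.734 = 2.00 ≈ 2, so the ion is Co²⁺.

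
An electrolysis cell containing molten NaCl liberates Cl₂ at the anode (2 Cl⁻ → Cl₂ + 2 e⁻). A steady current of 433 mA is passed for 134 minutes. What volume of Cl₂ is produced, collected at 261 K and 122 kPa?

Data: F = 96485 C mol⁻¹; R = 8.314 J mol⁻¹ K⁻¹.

Q = I·t = 0.4330 A × 8040.0 s = 3481 C.
n(e⁻) = Q/F = 3481 / 96485 = 0.03608 mol.
2 electrons are transferred per Cl₂ molecule, so n(Cl₂) = 0.03608 / 2 = 0.01804 mol.
V = nRT/P = (0.01804 × 8.314 × 261) / (122 × 10³ Pa) = 3.21 × 10⁻⁴ m³ = 0.321 L.

0.321 L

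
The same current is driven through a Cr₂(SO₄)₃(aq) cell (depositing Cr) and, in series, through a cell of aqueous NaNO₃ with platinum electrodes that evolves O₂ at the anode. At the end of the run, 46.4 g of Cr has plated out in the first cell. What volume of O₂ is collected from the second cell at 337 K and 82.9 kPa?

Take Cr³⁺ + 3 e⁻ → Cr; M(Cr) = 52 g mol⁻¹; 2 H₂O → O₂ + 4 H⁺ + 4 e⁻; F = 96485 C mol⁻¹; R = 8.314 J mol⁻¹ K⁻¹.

22.6 L

n(Cr) = 46.4 / 52 = 0.8923 mol, so n(e⁻) = 3 × 0.8923 = 2.677 mol.
The cells are in series, so the same 2.677 mol of electrons passes through the second cell.
2 H₂O → O₂ + 4 H⁺ + 4 e⁻ — 4 mol e⁻ per mol O₂, so n(O₂) = 2.677/4 = 0.6692 mol.
V = nRT/P = (0.6692 × 8.314 × 337) / (82.9 × 10³) = 0.0226 m³ = 22.6 L.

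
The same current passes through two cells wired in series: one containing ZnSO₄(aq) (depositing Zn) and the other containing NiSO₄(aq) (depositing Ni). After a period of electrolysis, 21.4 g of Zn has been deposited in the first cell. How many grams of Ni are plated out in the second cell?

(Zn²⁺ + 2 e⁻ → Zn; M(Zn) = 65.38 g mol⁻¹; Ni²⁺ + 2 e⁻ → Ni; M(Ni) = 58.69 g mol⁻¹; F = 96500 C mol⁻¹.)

19.2 g

n(Zn) = 21.4 / 65.38 = 0.3273 mol.
Since Zn²⁺ + 2 e⁻ → Zn, n(e⁻) passed = 2 × 0.3273 = 0.6546 mol.
Cells in series carry the same charge, so the same 0.6546 mol of electrons passes through cell 2.
Ni²⁺ + 2 e⁻ → Ni, so n(Ni) = 0.6546 / 2 = 0.3273 mol.
m(Ni) = 0.3273 × 58.69 = 19.2 g.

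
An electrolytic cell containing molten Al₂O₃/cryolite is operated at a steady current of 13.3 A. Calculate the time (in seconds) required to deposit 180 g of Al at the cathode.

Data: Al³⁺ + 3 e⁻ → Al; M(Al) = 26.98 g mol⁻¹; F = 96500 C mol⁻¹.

1.45 × 10⁵ s

n(Al) = m/M = 180 / 26.98 = 6.672 mol.
Each Al atom requires 3 electrons, so n(e⁻) = 3 × 6.672 = 20.01 mol.
Q = n(e⁻)·F = 20.01 × 96500 = 1931000 C.
t = Q/I = 1931000 / 13.30 A = 145200 s.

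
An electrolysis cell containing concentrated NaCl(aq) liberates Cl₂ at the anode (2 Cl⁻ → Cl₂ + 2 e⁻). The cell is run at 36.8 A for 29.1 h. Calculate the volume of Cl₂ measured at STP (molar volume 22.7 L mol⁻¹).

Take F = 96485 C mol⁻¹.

454 L

Q = I·t = 36.80 A × 104760 s = 3855000 C.
n(e⁻) = Q/F = 3855000 / 96485 = 39.96 mol.
2 electrons are transferred per Cl₂ molecule, so n(Cl₂) = 39.96 / 2 = 19.98 mol.
V = n × V_m = 19.98 × 22.7 = 454 L.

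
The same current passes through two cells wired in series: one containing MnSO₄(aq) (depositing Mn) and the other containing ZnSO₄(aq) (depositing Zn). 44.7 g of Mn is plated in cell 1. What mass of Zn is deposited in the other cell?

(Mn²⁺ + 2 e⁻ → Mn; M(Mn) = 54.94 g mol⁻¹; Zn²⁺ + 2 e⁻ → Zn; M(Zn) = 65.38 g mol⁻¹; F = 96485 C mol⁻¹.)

53.2 g

n(Mn) = 44.7 / 54.94 = 0.8136 mol.
Since Mn²⁺ + 2 e⁻ → Mn, n(e⁻) passed = 2 × 0.8136 = 1.627 mol.
Cells in series carry the same charge, so the same 1.627 mol of electrons passes through cell 2.
Zn²⁺ + 2 e⁻ → Zn, so n(Zn) = 1.627 / 2 = 0.8136 mol.
m(Zn) = 0.8136 × 65.38 = 53.2 g.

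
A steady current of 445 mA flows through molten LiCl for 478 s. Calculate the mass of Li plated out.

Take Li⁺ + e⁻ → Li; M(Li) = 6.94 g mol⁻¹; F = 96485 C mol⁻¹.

Q = I·t = 0.4450 A × 478.00 s = 212.7 C.
n(e⁻) = Q/F = 212.7 / 96485 = 0.002205 mol.
Li⁺ + e⁻ → Li, so n(Li) = n(e⁻)/1 = 0.002205 mol.
m = n·M = 0.002205 × 6.94 = 0.0153 g.

0.0153 g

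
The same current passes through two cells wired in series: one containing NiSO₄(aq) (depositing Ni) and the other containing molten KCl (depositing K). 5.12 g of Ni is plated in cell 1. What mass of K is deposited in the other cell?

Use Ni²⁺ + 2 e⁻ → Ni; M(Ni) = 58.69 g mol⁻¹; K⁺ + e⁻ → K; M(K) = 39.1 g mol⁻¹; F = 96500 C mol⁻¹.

n(Ni) = 5.12 / 58.69 = 0.08724 mol.
Since Ni²⁺ + 2 e⁻ → Ni, n(e⁻) passed = 2 × 0.08724 = 0.1745 mol.
Cells in series carry the same charge, so the same 0.1745 mol of electrons passes through cell 2.
K⁺ + e⁻ → K, so n(K) = 0.1745 / 1 = 0.1745 mol.
m(K) = 0.1745 × 39.1 = 6.82 g.

6.82 g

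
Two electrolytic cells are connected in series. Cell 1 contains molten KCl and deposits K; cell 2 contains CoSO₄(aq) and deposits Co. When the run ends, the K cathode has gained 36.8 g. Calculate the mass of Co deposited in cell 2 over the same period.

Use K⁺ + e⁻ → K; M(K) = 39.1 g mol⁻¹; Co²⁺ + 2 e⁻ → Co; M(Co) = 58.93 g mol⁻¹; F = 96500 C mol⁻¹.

n(K) = 36.8 / 39.1 = 0.9412 mol.
Since K⁺ + e⁻ → K, n(e⁻) passed = 1 × 0.9412 = 0.9412 mol.
Cells in series carry the same charge, so the same 0.9412 mol of electrons passes through cell 2.
Co²⁺ + 2 e⁻ → Co, so n(Co) = 0.9412 / 2 = 0.4706 mol.
m(Co) = 0.4706 × 58.93 = 27.7 g.

27.7 g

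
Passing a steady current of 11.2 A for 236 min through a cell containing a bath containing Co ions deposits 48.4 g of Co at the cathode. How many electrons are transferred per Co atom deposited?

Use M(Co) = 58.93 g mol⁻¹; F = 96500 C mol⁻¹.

2

Q = I·t = 11.20 A × 14160 s = 158600 C, so n(e⁻) = 158600/96500 = 1.643 mol.
n(Co) deposited = 48.4 / 58.93 = 0.8213 mol.
Electrons per atom = n(e⁻)/n(Co) = 1.643 / 0.8213 = 2.00 ≈ 2, so the ion is Co²⁺.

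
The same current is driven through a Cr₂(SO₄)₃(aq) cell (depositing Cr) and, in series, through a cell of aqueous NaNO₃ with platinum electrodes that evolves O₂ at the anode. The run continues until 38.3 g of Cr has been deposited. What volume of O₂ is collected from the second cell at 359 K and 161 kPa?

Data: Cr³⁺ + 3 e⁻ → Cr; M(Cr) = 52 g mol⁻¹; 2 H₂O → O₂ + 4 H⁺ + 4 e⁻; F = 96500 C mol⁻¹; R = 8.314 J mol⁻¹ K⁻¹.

n(Cr) = 38.3 / 52 = 0.7365 mol, so n(e⁻) = 3 × 0.7365 = 2.210 mol.
The cells are in series, so the same 2.210 mol of electrons passes through the second cell.
2 H₂O → O₂ + 4 H⁺ + 4 e⁻ — 4 mol e⁻ per mol O₂, so n(O₂) = 2.210/4 = 0.5524 mol.
V = nRT/P = (0.5524 × 8.314 × 359) / (161 × 10³) = 0.0102 m³ = 10.2 L.

10.2 L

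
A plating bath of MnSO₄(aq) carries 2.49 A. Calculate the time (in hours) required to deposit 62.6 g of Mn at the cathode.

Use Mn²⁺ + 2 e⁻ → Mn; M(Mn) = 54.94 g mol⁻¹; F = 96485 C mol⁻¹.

n(Mn) = m/M = 62.6 / 54.94 = 1.139 mol.
Each Mn atom requires 2 electrons, so n(e⁻) = 2 × 1.139 = 2.279 mol.
Q = n(e⁻)·F = 2.279 × 96485 = 219900 C.
t = Q/I = 219900 / 2.490 A = 88300 s = 24.5 h.

24.5 h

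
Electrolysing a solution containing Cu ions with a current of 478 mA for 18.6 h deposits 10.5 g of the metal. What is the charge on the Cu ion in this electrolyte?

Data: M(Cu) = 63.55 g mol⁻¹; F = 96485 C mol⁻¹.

+2

Q = I·t = 0.4780 A × 66960 s = 32010 C, so n(e⁻) = 32010/96485 = 0.3317 mol.
n(Cu) deposited = 10.5 / 63.55 = 0.1652 mol.
Electrons per atom = n(e⁻)/n(Cu) = 0.3317 / 0.1652 = 2.01 ≈ 2, so the ion is Cu²⁺.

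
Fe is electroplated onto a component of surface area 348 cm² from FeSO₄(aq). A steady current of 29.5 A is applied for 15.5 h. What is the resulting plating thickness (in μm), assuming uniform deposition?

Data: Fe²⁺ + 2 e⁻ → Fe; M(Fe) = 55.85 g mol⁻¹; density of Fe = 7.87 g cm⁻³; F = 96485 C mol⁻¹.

1740 μm

Q = I·t = 29.50 × 55800 = 1646000 C; n(e⁻) = 17.06 mol.
n(Fe) = n(e⁻)/2 = 8.530 mol, so m = 8.530 × 55.85 = 476.4 g.
Volume = m/ρ = 476.4 / 7.87 = 60.54 cm³.
Thickness = V/A = 60.54 / 348 = 0.174 cm = 1740 μm.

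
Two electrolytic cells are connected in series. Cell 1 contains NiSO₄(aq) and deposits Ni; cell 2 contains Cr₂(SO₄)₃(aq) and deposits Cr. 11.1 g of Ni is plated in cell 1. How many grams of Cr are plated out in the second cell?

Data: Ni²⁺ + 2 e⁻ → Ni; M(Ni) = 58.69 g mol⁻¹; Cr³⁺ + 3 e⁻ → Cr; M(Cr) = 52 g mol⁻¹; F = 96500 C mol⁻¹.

n(Ni) = 11.1 / 58.69 = 0.1891 mol.
Since Ni²⁺ + 2 e⁻ → Ni, n(e⁻) passed = 2 × 0.1891 = 0.3783 mol.
Cells in series carry the same charge, so the same 0.3783 mol of electrons passes through cell 2.
Cr³⁺ + 3 e⁻ → Cr, so n(Cr) = 0.3783 / 3 = 0.1261 mol.
m(Cr) = 0.1261 × 52 = 6.56 g.

6.56 g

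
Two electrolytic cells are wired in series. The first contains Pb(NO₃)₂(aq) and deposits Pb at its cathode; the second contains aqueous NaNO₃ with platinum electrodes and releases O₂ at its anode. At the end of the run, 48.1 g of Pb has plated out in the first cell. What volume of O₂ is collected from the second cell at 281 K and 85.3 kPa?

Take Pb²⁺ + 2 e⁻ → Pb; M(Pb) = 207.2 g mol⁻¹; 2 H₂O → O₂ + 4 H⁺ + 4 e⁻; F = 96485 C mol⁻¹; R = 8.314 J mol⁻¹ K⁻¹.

n(Pb) = 48.1 / 207.2 = 0.2321 mol, so n(e⁻) = 2 × 0.2321 = 0.4643 mol.
The cells are in series, so the same 0.4643 mol of electrons passes through the second cell.
2 H₂O → O₂ + 4 H⁺ + 4 e⁻ — 4 mol e⁻ per mol O₂, so n(O₂) = 0.4643/4 = 0.1161 mol.
V = nRT/P = (0.1161 × 8.314 × 281) / (85.3 × 10³) = 0.00318 m³ = 3.18 L.

3.18 L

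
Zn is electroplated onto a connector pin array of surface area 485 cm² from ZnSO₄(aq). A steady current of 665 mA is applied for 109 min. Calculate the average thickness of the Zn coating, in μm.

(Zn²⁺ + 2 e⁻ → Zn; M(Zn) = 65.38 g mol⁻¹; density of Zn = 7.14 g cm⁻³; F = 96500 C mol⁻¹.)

Q = I·t = 0.6650 × 6540.0 = 4349 C; n(e⁻) = 0.04507 mol.
n(Zn) = n(e⁻)/2 = 0.02253 mol, so m = 0.02253 × 65.38 = 1.473 g.
Volume = m/ρ = 1.473 / 7.14 = 0.2063 cm³.
Thickness = V/A = 0.2063 / 485 = 4.25 × 10⁻⁴ cm = 4.25 μm.

4.25 μm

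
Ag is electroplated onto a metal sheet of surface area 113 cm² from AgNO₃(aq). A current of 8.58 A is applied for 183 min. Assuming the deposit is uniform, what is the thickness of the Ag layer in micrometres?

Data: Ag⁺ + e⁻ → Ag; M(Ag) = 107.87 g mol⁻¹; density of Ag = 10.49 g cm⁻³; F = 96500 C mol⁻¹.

Q = I·t = 8.580 × 10980 = 94210 C; n(e⁻) = 0.9763 mol.
n(Ag) = n(e⁻)/1 = 0.9763 mol, so m = 0.9763 × 107.87 = 105.3 g.
Volume = m/ρ = 105.3 / 10.49 = 10.04 cm³.
Thickness = V/A = 10.04 / 113 = 0.0888 cm = 888 μm.

888 μm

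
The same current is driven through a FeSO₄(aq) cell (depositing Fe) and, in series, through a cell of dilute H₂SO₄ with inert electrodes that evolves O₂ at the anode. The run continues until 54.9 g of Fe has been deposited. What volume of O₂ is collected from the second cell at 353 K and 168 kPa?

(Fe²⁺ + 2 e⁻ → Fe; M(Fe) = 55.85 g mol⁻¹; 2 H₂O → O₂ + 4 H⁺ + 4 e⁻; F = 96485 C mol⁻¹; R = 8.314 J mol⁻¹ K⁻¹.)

8.59 L

n(Fe) = 54.9 / 55.85 = 0.9830 mol, so n(e⁻) = 2 × 0.9830 = 1.966 mol.
The cells are in series, so the same 1.966 mol of electrons passes through the second cell.
2 H₂O → O₂ + 4 H⁺ + 4 e⁻ — 4 mol e⁻ per mol O₂, so n(O₂) = 1.966/4 = 0.4915 mol.
V = nRT/P = (0.4915 × 8.314 × 353) / (168 × 10³) = 0.00859 m³ = 8.59 L.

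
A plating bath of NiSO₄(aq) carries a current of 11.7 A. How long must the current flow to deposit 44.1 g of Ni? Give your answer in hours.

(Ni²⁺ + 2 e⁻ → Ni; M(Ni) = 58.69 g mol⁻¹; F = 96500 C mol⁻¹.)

3.44 h

n(Ni) = m/M = 44.1 / 58.69 = 0.7514 mol.
Each Ni atom requires 2 electrons, so n(e⁻) = 2 × 0.7514 = 1.503 mol.
Q = n(e⁻)·F = 1.503 × 96500 = 145000 C.
t = Q/I = 145000 / 11.70 A = 12390 s = 3.44 h.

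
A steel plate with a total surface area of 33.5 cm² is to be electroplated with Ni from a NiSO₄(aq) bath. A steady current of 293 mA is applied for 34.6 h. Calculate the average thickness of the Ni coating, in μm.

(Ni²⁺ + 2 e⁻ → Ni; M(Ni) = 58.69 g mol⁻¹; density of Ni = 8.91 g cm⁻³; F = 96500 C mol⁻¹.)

372 μm

Q = I·t = 0.2930 × 124560 = 36500 C; n(e⁻) = 0.3782 mol.
n(Ni) = n(e⁻)/2 = 0.1891 mol, so m = 0.1891 × 58.69 = 11.10 g.
Volume = m/ρ = 11.10 / 8.91 = 1.246 cm³.
Thickness = V/A = 1.246 / 33.5 = 0.0372 cm = 372 μm.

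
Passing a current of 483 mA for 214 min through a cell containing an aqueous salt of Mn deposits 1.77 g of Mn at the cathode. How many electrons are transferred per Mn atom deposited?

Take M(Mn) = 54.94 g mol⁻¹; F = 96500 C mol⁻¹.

Q = I·t = 0.4830 A × 12840 s = 6202 C, so n(e⁻) = 6202/96500 = 0.06427 mol.
n(Mn) deposited = 1.77 / 54.94 = 0.03222 mol.
Electrons per atom = n(e⁻)/n(Mn) = 0.06427 / 0.03222 = 1.99 ≈ 2, so the ion is Mn²⁺.

2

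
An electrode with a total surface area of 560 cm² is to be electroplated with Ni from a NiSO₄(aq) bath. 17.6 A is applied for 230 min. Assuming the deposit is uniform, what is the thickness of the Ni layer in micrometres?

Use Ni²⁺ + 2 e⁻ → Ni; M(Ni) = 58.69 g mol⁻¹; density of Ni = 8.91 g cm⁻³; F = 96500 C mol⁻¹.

148 μm

Q = I·t = 17.60 × 13800 = 242900 C; n(e⁻) = 2.517 mol.
n(Ni) = n(e⁻)/2 = 1.258 mol, so m = 1.258 × 58.69 = 73.86 g.
Volume = m/ρ = 73.86 / 8.91 = 8.289 cm³.
Thickness = V/A = 8.289 / 560 = 0.0148 cm = 148 μm.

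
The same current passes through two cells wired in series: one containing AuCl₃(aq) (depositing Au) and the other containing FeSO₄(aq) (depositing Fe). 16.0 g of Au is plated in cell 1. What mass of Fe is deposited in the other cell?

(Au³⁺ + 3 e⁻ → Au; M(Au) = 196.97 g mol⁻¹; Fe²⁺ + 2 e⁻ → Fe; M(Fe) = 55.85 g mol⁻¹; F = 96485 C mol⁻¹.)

6.81 g

n(Au) = 16.0 / 196.97 = 0.08123 mol.
Since Au³⁺ + 3 e⁻ → Au, n(e⁻) passed = 3 × 0.08123 = 0.2437 mol.
Cells in series carry the same charge, so the same 0.2437 mol of electrons passes through cell 2.
Fe²⁺ + 2 e⁻ → Fe, so n(Fe) = 0.2437 / 2 = 0.1218 mol.
m(Fe) = 0.1218 × 55.85 = 6.81 g.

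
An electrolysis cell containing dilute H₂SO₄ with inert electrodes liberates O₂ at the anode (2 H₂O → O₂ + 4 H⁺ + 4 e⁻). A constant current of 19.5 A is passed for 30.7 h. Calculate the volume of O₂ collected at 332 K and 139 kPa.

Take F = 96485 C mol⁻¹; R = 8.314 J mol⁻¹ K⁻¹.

Q = I·t = 19.50 A × 110520 s = 2155000 C.
n(e⁻) = Q/F = 2155000 / 96485 = 22.34 mol.
4 electrons are transferred per O₂ molecule, so n(O₂) = 22.34 / 4 = 5.584 mol.
V = nRT/P = (5.584 × 8.314 × 332) / (139 × 10³ Pa) = 0.111 m³ = 111 L.

111 L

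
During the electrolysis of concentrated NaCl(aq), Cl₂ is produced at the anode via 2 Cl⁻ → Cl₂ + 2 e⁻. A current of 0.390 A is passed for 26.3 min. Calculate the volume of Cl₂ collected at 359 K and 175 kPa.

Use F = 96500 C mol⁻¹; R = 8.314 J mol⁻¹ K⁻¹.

0.0544 L

Q = I·t = 0.3900 A × 1578.0 s = 615.4 C.
n(e⁻) = Q/F = 615.4 / 96500 = 0.006377 mol.
2 electrons are transferred per Cl₂ molecule, so n(Cl₂) = 0.006377 / 2 = 0.003189 mol.
V = nRT/P = (0.003189 × 8.314 × 359) / (175 × 10³ Pa) = 5.44 × 10⁻⁵ m³ = 0.0544 L.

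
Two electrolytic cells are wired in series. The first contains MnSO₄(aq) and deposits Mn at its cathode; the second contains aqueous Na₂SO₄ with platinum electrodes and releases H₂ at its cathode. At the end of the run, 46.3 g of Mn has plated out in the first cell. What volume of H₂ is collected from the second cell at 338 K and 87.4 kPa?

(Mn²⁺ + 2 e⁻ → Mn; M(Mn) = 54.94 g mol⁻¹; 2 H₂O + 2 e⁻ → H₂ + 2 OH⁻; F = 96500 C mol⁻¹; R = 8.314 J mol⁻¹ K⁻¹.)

n(Mn) = 46.3 / 54.94 = 0.8427 mol, so n(e⁻) = 2 × 0.8427 = 1.685 mol.
The cells are in series, so the same 1.685 mol of electrons passes through the second cell.
2 H₂O + 2 e⁻ → H₂ + 2 OH⁻ — 2 mol e⁻ per mol H₂, so n(H₂) = 1.685/2 = 0.8427 mol.
V = nRT/P = (0.8427 × 8.314 × 338) / (87.4 × 10³) = 0.0271 m³ = 27.1 L.

27.1 L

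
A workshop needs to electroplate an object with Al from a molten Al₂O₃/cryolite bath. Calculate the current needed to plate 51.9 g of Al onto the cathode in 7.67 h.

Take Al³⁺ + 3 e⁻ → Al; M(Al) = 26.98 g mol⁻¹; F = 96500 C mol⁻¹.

20.2 A

n(Al) = 51.9 / 26.98 = 1.924 mol.
n(e⁻) = 3 × 1.924 = 5.771 mol.
Q = n(e⁻)·F = 5.771 × 96500 = 556900 C.
I = Q/t = 556900 / 27612 s = 20.2 A.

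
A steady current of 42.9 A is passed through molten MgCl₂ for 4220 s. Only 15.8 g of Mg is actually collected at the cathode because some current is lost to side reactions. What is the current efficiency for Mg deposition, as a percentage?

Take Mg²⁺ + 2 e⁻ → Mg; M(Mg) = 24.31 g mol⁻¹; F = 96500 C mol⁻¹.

69.3 %

Q = I·t = 42.90 × 4220.0 = 181000 C; n(e⁻) = 181000/96500 = 1.876 mol.
Theoretical n(Mg) = n(e⁻)/2 = 0.9380 mol, i.e. m_theo = 0.9380 × 24.31 = 22.80 g.
Efficiency = m_actual / m_theo = 15.8 / 22.80 = 69.3 %.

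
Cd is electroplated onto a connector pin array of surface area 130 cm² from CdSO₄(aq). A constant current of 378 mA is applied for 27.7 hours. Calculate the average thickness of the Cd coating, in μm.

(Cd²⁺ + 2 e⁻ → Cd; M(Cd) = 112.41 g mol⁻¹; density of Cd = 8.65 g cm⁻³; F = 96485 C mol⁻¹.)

195 μm

Q = I·t = 0.3780 × 99720 = 37690 C; n(e⁻) = 0.3907 mol.
n(Cd) = n(e⁻)/2 = 0.1953 mol, so m = 0.1953 × 112.41 = 21.96 g.
Volume = m/ρ = 21.96 / 8.65 = 2.538 cm³.
Thickness = V/A = 2.538 / 130 = 0.0195 cm = 195 μm.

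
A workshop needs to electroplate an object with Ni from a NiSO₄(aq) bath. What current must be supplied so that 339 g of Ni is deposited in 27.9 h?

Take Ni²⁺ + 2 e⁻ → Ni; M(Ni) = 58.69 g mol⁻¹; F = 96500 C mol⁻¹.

11.1 A

n(Ni) = 339 / 58.69 = 5.776 mol.
n(e⁻) = 2 × 5.776 = 11.55 mol.
Q = n(e⁻)·F = 11.55 × 96500 = 1115000 C.
I = Q/t = 1115000 / 100440 s = 11.1 A.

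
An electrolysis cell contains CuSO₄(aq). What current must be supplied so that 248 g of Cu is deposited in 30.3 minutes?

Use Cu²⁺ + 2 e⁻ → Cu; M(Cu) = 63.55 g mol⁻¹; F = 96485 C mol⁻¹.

414 A

n(Cu) = 248 / 63.55 = 3.902 mol.
n(e⁻) = 2 × 3.902 = 7.805 mol.
Q = n(e⁻)·F = 7.805 × 96485 = 753100 C.
I = Q/t = 753100 / 1818.0 s = 414 A.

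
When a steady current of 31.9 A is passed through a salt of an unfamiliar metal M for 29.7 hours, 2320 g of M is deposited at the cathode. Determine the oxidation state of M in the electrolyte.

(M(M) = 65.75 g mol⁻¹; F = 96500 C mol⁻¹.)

Q = I·t = 31.90 A × 106920 s = 3411000 C, so n(e⁻) = 3411000/96500 = 35.34 mol.
n(M) deposited = 2320 / 65.75 = 35.29 mol.
Electrons per atom = n(e⁻)/n(M) = 35.34 / 35.29 = 1.00 ≈ 1, so the ion is M⁺.

+1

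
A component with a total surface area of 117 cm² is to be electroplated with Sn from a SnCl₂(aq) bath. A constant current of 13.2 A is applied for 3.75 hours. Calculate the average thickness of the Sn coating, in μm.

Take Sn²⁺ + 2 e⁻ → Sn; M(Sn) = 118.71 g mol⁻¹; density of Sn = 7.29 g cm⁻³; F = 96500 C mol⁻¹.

1290 μm

Q = I·t = 13.20 × 13500 = 178200 C; n(e⁻) = 1.847 mol.
n(Sn) = n(e⁻)/2 = 0.9233 mol, so m = 0.9233 × 118.71 = 109.6 g.
Volume = m/ρ = 109.6 / 7.29 = 15.04 cm³.
Thickness = V/A = 15.04 / 117 = 0.129 cm = 1290 μm.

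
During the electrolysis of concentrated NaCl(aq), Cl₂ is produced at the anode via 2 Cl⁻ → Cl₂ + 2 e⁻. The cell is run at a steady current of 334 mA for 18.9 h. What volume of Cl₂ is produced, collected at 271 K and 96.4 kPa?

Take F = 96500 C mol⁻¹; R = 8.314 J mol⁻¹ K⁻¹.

Q = I·t = 0.3340 A × 68040 s = 22730 C.
n(e⁻) = Q/F = 22730 / 96500 = 0.2355 mol.
2 electrons are transferred per Cl₂ molecule, so n(Cl₂) = 0.2355 / 2 = 0.1177 mol.
V = nRT/P = (0.1177 × 8.314 × 271) / (96.4 × 10³ Pa) = 0.00275 m³ = 2.75 L.

2.75 L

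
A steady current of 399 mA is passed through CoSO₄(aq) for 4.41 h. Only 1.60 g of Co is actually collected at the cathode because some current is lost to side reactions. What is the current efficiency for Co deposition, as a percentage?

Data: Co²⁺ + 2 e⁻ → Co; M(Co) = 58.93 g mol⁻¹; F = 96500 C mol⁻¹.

82.7 %

Q = I·t = 0.3990 × 15876 = 6335 C; n(e⁻) = 6335/96500 = 0.06564 mol.
Theoretical n(Co) = n(e⁻)/2 = 0.03282 mol, i.e. m_theo = 0.03282 × 58.93 = 1.934 g.
Efficiency = m_actual / m_theo = 1.60 / 1.934 = 82.7 %.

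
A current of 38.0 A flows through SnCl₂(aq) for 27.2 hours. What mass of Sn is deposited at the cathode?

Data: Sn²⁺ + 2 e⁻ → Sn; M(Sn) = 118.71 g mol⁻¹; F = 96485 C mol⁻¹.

Q = I·t = 38.00 A × 97920 s = 3721000 C.
n(e⁻) = Q/F = 3721000 / 96485 = 38.57 mol.
Sn²⁺ + 2 e⁻ → Sn, so n(Sn) = n(e⁻)/2 = 19.28 mol.
m = n·M = 19.28 × 118.71 = 2290 g.

2290 g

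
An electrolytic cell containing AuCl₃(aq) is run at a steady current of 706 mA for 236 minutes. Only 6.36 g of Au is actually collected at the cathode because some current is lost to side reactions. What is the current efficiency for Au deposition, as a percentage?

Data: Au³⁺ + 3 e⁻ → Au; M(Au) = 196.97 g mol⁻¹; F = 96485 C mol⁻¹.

93.5 %

Q = I·t = 0.7060 × 14160 = 9997 C; n(e⁻) = 9997/96485 = 0.1036 mol.
Theoretical n(Au) = n(e⁻)/3 = 0.03454 mol, i.e. m_theo = 0.03454 × 196.97 = 6.803 g.
Efficiency = m_actual / m_theo = 6.36 / 6.803 = 93.5 %.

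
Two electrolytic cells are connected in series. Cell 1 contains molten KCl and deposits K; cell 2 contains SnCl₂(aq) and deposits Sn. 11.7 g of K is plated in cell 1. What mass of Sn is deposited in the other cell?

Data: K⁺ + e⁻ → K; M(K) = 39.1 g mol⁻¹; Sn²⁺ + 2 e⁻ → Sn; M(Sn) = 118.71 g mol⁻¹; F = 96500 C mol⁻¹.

17.8 g

n(K) = 11.7 / 39.1 = 0.2992 mol.
Since K⁺ + e⁻ → K, n(e⁻) passed = 1 × 0.2992 = 0.2992 mol.
Cells in series carry the same charge, so the same 0.2992 mol of electrons passes through cell 2.
Sn²⁺ + 2 e⁻ → Sn, so n(Sn) = 0.2992 / 2 = 0.1496 mol.
m(Sn) = 0.1496 × 118.71 = 17.8 g.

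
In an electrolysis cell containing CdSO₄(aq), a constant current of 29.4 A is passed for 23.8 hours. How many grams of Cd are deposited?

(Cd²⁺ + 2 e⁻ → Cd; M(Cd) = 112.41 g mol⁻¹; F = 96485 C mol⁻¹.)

Q = I·t = 29.40 A × 85680 s = 2519000 C.
n(e⁻) = Q/F = 2519000 / 96485 = 26.11 mol.
Cd²⁺ + 2 e⁻ → Cd, so n(Cd) = n(e⁻)/2 = 13.05 mol.
m = n·M = 13.05 × 112.41 = 1470 g.

1470 g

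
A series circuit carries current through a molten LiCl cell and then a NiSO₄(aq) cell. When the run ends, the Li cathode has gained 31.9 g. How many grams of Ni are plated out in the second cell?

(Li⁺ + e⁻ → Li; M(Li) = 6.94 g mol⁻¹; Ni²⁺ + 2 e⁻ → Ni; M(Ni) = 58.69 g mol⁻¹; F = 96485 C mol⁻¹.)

n(Li) = 31.9 / 6.94 = 4.597 mol.
Since Li⁺ + e⁻ → Li, n(e⁻) passed = 1 × 4.597 = 4.597 mol.
Cells in series carry the same charge, so the same 4.597 mol of electrons passes through cell 2.
Ni²⁺ + 2 e⁻ → Ni, so n(Ni) = 4.597 / 2 = 2.298 mol.
m(Ni) = 2.298 × 58.69 = 135 g.

135 g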